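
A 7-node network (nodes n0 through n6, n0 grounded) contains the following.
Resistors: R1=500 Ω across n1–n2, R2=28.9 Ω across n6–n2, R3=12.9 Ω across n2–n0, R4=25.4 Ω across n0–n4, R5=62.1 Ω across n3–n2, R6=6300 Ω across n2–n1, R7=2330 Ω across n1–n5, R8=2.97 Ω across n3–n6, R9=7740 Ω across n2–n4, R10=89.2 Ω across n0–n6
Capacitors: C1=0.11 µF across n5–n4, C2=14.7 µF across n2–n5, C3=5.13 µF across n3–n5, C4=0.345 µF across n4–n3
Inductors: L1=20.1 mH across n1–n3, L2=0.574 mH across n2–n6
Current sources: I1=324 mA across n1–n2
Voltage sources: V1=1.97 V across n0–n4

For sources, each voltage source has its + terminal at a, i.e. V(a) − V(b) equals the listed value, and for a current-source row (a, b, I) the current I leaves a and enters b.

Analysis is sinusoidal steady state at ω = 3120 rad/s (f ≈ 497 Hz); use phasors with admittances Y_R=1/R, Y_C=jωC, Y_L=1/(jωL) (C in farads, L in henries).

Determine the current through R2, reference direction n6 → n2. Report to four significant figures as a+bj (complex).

-0.005554-0.01819j A

MNA unknowns: 6 node voltages V₁..V_6 plus 1 source current (V1)
R1: Y=0.002000+0.000j on G[1,2]
C1: Y=0.000+0.0003432j on G[5,4]
R2: Y=0.03460+0.000j on G[6,2]
L1: Y=0.000-0.01595j on G[1,3]
L2: Y=0.000-0.5584j on G[2,6]
R3: Y=0.07752+0.000j on G[2,0]
R4: Y=0.03937+0.000j on G[0,4]
C2: Y=0.000+0.04586j on G[2,5]
R5: Y=0.01610+0.000j on G[3,2]
I1: z[1]−=0.324, z[2]+=0.324
R6: Y=0.0001587+0.000j on G[2,1]
C3: Y=0.000+0.01601j on G[3,5]
R7: Y=0.0004292+0.000j on G[1,5]
R8: Y=0.3367+0.000j on G[3,6]
R9: Y=0.0001292+0.000j on G[2,4]
C4: Y=0.000+0.001076j on G[4,3]
R10: Y=0.01121+0.000j on G[0,6]
V1: row V0−V4=1.97, i_V1 at 0,4
solve → V1=-4.278-19.91j, V2=0.01395+0.04901j, V3=-1.040-0.2804j, V4=-1.970+0.000j, V5=-0.4054-0.009289j, V6=-0.1466-0.4767j
aux → i_V1=-0.07812-0.001545j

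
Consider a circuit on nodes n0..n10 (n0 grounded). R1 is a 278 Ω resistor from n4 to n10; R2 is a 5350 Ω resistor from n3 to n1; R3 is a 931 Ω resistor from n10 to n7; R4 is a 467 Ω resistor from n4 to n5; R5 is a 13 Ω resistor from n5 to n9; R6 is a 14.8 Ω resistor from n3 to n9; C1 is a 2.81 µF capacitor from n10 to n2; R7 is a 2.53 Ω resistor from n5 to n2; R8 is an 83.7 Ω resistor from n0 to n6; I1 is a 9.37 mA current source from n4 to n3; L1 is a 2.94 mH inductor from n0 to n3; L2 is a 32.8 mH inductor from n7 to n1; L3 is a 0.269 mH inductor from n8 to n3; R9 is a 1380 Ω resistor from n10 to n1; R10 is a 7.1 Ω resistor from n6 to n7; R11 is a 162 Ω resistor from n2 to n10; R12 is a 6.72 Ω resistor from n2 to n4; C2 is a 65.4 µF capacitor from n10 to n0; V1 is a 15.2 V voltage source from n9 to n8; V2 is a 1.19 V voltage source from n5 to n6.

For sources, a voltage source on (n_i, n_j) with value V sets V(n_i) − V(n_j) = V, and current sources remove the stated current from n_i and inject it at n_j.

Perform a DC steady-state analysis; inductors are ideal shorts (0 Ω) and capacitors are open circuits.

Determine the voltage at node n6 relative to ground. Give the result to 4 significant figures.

12.00 V

Apply KCL at each of the 10 non-ground nodes and solve the resulting linear system.
Node n1: branches {R2, L2, R9} → V_1 = 11.99
Node n2: branches {C1, R7, R11, R12} → V_2 = 13.16
Node n3: branches {R2, R6, I1, L1, L3} → V_3 = 0.000
Node n4: branches {R1, R4, I1, R12} → V_4 = 13.09
Node n5: branches {R4, R5, R7, V2} → V_5 = 13.19
Node n6: branches {R8, R10, V2} → V_6 = 12.00
Node n7: branches {R3, L2, R10} → V_7 = 11.99
Node n8: branches {L3, V1} → V_8 = 0.000
Node n9: branches {R5, R6, V1} → V_9 = 15.20
Node n10: branches {R1, R3, C1, R9, R11, C2} → V_10 = 12.96
Source currents: i(L1)=0.1433, i(L2)=0.001543, i(L3)=-1.182, i(V1)=-1.182, i(V2)=0.1438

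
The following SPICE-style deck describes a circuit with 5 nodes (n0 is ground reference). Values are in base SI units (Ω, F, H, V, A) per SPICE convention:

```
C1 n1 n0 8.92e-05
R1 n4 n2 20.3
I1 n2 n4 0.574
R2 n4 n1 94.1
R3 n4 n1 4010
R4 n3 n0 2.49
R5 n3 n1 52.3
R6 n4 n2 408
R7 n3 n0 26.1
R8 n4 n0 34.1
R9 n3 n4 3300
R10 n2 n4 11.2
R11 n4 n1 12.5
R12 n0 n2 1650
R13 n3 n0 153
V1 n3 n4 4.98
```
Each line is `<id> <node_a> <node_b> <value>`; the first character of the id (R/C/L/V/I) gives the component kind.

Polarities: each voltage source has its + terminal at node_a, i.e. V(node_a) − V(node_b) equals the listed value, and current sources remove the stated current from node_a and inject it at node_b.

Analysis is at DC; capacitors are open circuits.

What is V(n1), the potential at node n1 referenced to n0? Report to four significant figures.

Element admittances at DC:
  Y(C1) = 0.000 S between n1,n0
  Y(R1) = 0.04926 S between n4,n2
  I1: injects 0.574 A into n4 (from n2)
  Y(R2) = 0.01063 S between n4,n1
  Y(R3) = 0.0002494 S between n4,n1
  Y(R4) = 0.4016 S between n3,n0
  Y(R5) = 0.01912 S between n3,n1
  Y(R6) = 0.002451 S between n4,n2
  Y(R7) = 0.03831 S between n3,n0
  Y(R8) = 0.02933 S between n4,n0
  Y(R9) = 0.0003030 S between n3,n4
  Y(R10) = 0.08929 S between n2,n4
  Y(R11) = 0.08000 S between n4,n1
  Y(R12) = 0.0006061 S between n0,n2
  Y(R13) = 0.006536 S between n3,n0
  V1: constraint V(n3)−V(n4) = 4.98
Assemble and solve the 5×5 MNA system:
  V(n1)=-3.796  V(n2)=-8.696  V(n3)=0.3180  V(n4)=-4.662
  i(V1)=-0.2222

-3.796 V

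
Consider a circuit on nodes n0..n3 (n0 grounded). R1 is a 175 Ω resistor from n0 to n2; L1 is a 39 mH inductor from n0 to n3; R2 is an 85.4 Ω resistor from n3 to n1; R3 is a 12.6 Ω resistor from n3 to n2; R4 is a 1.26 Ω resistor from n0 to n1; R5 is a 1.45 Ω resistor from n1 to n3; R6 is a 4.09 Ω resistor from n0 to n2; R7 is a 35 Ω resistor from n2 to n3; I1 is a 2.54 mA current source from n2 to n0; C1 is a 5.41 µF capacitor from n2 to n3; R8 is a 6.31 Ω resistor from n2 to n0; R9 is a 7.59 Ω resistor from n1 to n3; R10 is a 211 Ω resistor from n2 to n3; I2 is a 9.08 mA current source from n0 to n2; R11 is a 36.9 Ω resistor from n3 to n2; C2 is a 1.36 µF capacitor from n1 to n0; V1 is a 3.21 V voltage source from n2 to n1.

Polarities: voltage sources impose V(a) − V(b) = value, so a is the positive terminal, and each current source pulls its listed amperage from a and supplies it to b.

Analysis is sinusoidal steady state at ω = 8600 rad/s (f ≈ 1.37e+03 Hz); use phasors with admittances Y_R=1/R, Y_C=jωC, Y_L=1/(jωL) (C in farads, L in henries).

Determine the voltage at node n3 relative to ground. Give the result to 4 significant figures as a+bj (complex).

MNA unknowns: 3 node voltages V₁..V_3 plus 1 source current (V1)
R1: Y=0.005714+0.000j on G[0,2]
L1: Y=0.000-0.002982j on G[0,3]
R2: Y=0.01171+0.000j on G[3,1]
R3: Y=0.07937+0.000j on G[3,2]
R4: Y=0.7937+0.000j on G[0,1]
R5: Y=0.6897+0.000j on G[1,3]
R6: Y=0.2445+0.000j on G[0,2]
R7: Y=0.02857+0.000j on G[2,3]
I1: z[2]−=0.00254, z[0]+=0.00254
C1: Y=0.000+0.04653j on G[2,3]
R8: Y=0.1585+0.000j on G[2,0]
R9: Y=0.1318+0.000j on G[1,3]
R10: Y=0.004739+0.000j on G[2,3]
I2: z[0]−=0.00908, z[2]+=0.00908
R11: Y=0.02710+0.000j on G[3,2]
C2: Y=0.000+0.01170j on G[1,0]
V1: row V2−V1=3.21, i_V1 at 2,1
solve → V1=-1.086+0.009029j, V2=2.124+0.009029j, V3=-0.6190+0.1383j
aux → i_V1=-1.251-0.1132j

-0.6190+0.1383j V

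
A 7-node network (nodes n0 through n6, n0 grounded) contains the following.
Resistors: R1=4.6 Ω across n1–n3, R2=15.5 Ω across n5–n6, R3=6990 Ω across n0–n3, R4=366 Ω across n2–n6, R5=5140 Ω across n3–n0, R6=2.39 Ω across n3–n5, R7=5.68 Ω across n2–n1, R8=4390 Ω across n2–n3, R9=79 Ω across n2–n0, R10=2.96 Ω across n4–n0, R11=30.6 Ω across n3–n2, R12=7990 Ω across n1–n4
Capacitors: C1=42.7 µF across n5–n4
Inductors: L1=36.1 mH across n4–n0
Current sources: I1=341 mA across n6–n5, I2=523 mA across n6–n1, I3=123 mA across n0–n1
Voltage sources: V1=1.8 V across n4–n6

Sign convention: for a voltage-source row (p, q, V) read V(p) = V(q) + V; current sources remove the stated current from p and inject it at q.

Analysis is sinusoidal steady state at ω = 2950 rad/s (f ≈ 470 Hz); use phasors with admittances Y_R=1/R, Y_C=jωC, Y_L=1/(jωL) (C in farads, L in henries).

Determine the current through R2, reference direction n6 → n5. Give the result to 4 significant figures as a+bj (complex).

-0.3024+0.3012j A

Apply KCL at each of the 6 non-ground nodes and solve the resulting linear system.
Node n1: branches {R1, I2, R7, I3, R12} → V_1 = 6.645-4.155j
Node n2: branches {R4, R7, R8, R9, R11} → V_2 = 5.830-3.899j
Node n3: branches {R1, R3, R5, R6, R8, R11} → V_3 = 4.337-4.365j
Node n4: branches {C1, L1, R10, R12, V1} → V_4 = 0.1370+0.1543j
Node n5: branches {C1, I1, R2, R6} → V_5 = 3.024-4.514j
Node n6: branches {I1, R2, R4, I2, V1} → V_6 = -1.663+0.1543j
Source currents: i(V1)=0.5412+0.3123j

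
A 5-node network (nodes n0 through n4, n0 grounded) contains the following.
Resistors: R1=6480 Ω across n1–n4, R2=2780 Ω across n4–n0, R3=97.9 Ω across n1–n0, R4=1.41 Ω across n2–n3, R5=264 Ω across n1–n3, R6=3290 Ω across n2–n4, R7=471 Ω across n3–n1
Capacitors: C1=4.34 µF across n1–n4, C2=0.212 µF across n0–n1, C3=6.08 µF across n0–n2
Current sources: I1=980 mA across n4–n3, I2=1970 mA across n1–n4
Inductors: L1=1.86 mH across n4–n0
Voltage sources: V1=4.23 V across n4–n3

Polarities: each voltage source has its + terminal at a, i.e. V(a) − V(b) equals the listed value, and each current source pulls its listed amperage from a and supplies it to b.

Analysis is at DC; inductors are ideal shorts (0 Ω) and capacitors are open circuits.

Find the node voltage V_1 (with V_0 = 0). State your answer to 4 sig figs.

-122.5 V

Element admittances at DC:
  Y(R1) = 0.0001543 S between n1,n4
  Y(C1) = 0.000 S between n1,n4
  Y(R2) = 0.0003597 S between n4,n0
  Y(R3) = 0.01021 S between n1,n0
  I1: injects 0.98 A into n3 (from n4)
  L1: short n4↔n0 (DC inductor)
  Y(R4) = 0.7092 S between n2,n3
  Y(R5) = 0.003788 S between n1,n3
  Y(R6) = 0.0003040 S between n2,n4
  Y(C2) = 0.000 S between n0,n1
  Y(R7) = 0.002123 S between n3,n1
  I2: injects 1.97 A into n4 (from n1)
  Y(C3) = 0.000 S between n0,n2
  V1: constraint V(n4)−V(n3) = 4.23
Assemble and solve the 6×6 MNA system:
  V(n1)=-122.5  V(n2)=-4.228  V(n3)=-4.230  V(n4)=0.000
  i(L1)=1.252  i(V1)=-0.2819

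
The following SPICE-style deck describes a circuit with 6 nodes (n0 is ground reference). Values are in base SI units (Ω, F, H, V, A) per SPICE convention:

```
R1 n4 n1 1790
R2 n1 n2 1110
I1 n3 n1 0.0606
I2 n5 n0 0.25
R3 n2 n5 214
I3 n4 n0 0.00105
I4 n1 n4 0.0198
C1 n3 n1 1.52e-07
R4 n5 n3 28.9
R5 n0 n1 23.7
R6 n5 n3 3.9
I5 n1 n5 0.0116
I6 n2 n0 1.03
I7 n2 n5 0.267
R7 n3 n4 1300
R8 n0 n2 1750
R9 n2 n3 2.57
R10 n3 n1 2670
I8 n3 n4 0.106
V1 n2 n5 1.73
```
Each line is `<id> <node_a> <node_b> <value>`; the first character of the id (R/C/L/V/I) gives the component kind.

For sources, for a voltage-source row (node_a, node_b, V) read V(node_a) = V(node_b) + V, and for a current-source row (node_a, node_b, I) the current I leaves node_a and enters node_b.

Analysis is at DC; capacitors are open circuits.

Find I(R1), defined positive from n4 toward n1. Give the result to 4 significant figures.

MNA unknowns: 5 node voltages V₁..V_5 plus 1 source current (V1)
R1: Y=0.0005587 on G[4,1]
R2: Y=0.0009009 on G[1,2]
I1: z[3]−=0.0606, z[1]+=0.0606
I2: z[5]−=0.25, z[0]+=0.25
R3: Y=0.004673 on G[2,5]
I3: z[4]−=0.00105, z[0]+=0.00105
I4: z[1]−=0.0198, z[4]+=0.0198
C1: Y=0.000 on G[3,1]
R4: Y=0.03460 on G[5,3]
R5: Y=0.04219 on G[0,1]
R6: Y=0.2564 on G[5,3]
I5: z[1]−=0.0116, z[5]+=0.0116
I6: z[2]−=1.03, z[0]+=1.03
I7: z[2]−=0.267, z[5]+=0.267
R7: Y=0.0007692 on G[3,4]
R8: Y=0.0005714 on G[0,2]
R9: Y=0.3891 on G[2,3]
R10: Y=0.0003745 on G[3,1]
I8: z[3]−=0.106, z[4]+=0.106
V1: row V2−V5=1.73, i_V1 at 2,5
solve → V1=-21.64, V2=-643.7, V3=-644.0, V4=-288.2, V5=-645.4
aux → i_V1=-0.4703

-0.1489 A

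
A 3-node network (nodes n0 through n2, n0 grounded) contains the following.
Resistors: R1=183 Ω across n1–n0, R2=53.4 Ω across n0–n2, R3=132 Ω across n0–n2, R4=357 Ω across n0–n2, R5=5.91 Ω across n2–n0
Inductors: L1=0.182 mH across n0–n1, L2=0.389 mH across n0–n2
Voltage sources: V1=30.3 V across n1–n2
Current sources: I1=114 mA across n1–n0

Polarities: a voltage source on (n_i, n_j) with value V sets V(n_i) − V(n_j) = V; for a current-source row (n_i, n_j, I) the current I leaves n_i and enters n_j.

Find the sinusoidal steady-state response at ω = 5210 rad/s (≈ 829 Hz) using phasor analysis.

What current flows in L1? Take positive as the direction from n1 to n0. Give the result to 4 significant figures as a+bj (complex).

MNA unknowns: 2 node voltages V₁..V_2 plus 1 source current (V1)
R1: Y=0.005464+0.000j on G[1,0]
L1: Y=0.000-1.055j on G[0,1]
L2: Y=0.000-0.4934j on G[0,2]
R2: Y=0.01873+0.000j on G[0,2]
R3: Y=0.007576+0.000j on G[0,2]
R4: Y=0.002801+0.000j on G[0,2]
R5: Y=0.1692+0.000j on G[2,0]
V1: row V1−V2=30.3, i_V1 at 1,2
I1: z[1]−=0.114, z[0]+=0.114
solve → V1=9.986+2.493j, V2=-20.31+2.493j
aux → i_V1=-2.798+10.52j

2.630-10.53j A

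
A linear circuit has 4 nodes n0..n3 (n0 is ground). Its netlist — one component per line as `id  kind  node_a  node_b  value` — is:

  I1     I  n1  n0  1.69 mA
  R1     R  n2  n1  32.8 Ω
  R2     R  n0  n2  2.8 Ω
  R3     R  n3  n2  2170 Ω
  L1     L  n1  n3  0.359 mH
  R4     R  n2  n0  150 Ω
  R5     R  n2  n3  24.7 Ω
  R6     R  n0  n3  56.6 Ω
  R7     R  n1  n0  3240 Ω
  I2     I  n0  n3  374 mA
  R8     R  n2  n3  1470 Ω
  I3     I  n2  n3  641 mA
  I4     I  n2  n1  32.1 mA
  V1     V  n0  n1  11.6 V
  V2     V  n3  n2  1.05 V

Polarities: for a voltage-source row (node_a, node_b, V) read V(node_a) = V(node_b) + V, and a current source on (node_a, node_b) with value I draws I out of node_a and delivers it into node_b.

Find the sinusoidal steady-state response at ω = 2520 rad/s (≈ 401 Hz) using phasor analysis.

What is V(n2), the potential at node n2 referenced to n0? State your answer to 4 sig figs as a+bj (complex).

-11.12+4.116j V

Apply KCL at each of the 3 non-ground nodes and solve the resulting linear system.
Node n1: branches {I1, R1, L1, R7, I4, V1} → V_1 = -11.60+0.000j
Node n2: branches {R1, R2, R3, R4, R5, R8, I3, I4, V2} → V_2 = -11.12+4.116j
Node n3: branches {R3, L1, R5, R6, I2, R8, I3, V2} → V_3 = -10.07+4.116j
Source currents: i(V1)=-4.598+1.570j, i(V2)=-3.400+1.623j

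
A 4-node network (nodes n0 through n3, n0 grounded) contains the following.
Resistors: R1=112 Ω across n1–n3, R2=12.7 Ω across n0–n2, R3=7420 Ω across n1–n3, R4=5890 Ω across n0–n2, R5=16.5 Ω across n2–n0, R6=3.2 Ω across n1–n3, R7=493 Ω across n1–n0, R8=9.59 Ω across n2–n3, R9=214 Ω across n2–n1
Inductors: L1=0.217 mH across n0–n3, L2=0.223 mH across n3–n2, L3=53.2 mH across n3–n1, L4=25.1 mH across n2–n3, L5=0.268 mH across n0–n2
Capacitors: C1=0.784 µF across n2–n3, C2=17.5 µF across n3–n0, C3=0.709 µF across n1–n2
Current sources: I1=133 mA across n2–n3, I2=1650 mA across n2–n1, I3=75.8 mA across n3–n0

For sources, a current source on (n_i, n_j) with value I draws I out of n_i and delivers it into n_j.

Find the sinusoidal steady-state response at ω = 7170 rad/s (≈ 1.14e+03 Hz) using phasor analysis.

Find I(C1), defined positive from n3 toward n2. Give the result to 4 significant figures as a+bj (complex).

Element admittances at ω=7170 rad/s:
  Y(R1) = 0.008929+0.000j S between n1,n3
  Y(L1) = 0.000-0.6427j S between n0,n3
  Y(R2) = 0.07874+0.000j S between n0,n2
  Y(R3) = 0.0001348+0.000j S between n1,n3
  Y(R4) = 0.0001698+0.000j S between n0,n2
  Y(R5) = 0.06061+0.000j S between n2,n0
  Y(L2) = 0.000-0.6254j S between n3,n2
  Y(R6) = 0.3125+0.000j S between n1,n3
  Y(C1) = 0.000+0.005621j S between n2,n3
  Y(R7) = 0.002028+0.000j S between n1,n0
  Y(R8) = 0.1043+0.000j S between n2,n3
  I1: injects 0.133 A into n3 (from n2)
  Y(L3) = 0.000-0.002622j S between n3,n1
  Y(L4) = 0.000-0.005557j S between n2,n3
  I2: injects 1.65 A into n1 (from n2)
  Y(L5) = 0.000-0.5204j S between n0,n2
  Y(C2) = 0.000+0.1255j S between n3,n0
  Y(C3) = 0.000+0.005084j S between n1,n2
  Y(R9) = 0.004673+0.000j S between n2,n1
  I3: injects 0.0758 A into n0 (from n3)
Assemble and solve the 3×3 MNA system:
  V(n1)=5.090+0.8270j  V(n2)=-0.3003-0.9820j  V(n3)=0.04049+0.9025j

-0.01059+0.001916j A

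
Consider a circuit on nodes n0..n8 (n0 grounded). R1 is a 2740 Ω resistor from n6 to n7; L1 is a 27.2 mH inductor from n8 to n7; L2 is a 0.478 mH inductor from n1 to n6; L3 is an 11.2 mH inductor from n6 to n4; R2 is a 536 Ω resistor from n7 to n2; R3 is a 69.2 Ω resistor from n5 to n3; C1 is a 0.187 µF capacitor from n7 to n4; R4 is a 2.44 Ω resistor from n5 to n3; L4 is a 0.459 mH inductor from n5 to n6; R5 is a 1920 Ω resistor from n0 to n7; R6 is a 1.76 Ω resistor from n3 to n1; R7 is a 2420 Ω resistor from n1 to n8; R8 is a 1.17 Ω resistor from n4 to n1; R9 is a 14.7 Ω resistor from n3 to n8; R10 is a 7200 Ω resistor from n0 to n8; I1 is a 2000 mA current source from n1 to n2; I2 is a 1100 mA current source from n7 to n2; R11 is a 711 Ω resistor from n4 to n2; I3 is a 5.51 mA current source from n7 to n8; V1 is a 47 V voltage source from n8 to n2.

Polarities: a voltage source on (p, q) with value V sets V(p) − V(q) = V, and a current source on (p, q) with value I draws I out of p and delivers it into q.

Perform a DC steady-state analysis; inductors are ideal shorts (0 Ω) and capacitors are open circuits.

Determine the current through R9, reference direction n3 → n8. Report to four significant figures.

Element admittances at DC:
  Y(R1) = 0.0003650 S between n6,n7
  L1: short n8↔n7 (DC inductor)
  L2: short n1↔n6 (DC inductor)
  L3: short n6↔n4 (DC inductor)
  Y(R2) = 0.001866 S between n7,n2
  Y(R3) = 0.01445 S between n5,n3
  Y(C1) = 0.000 S between n7,n4
  Y(R4) = 0.4098 S between n5,n3
  L4: short n5↔n6 (DC inductor)
  Y(R5) = 0.0005208 S between n0,n7
  Y(R6) = 0.5682 S between n3,n1
  Y(R7) = 0.0004132 S between n1,n8
  Y(R8) = 0.8547 S between n4,n1
  Y(R9) = 0.06803 S between n3,n8
  Y(R10) = 0.0001389 S between n0,n8
  I1: injects 2 A into n2 (from n1)
  I2: injects 1.1 A into n2 (from n7)
  Y(R11) = 0.001406 S between n4,n2
  I3: injects 0.00551 A into n8 (from n7)
  V1: constraint V(n8)−V(n2) = 47
Assemble and solve the 13×13 MNA system:
  V(n1)=-31.38  V(n2)=-47.00  V(n3)=-29.36  V(n4)=-31.38  V(n5)=-31.38  V(n6)=-31.38  V(n7)=0.000  V(n8)=0.000
  i(L1)=1.205  i(L2)=-0.8434  i(L3)=0.02197  i(L4)=0.8540  i(V1)=-3.210

-1.998 A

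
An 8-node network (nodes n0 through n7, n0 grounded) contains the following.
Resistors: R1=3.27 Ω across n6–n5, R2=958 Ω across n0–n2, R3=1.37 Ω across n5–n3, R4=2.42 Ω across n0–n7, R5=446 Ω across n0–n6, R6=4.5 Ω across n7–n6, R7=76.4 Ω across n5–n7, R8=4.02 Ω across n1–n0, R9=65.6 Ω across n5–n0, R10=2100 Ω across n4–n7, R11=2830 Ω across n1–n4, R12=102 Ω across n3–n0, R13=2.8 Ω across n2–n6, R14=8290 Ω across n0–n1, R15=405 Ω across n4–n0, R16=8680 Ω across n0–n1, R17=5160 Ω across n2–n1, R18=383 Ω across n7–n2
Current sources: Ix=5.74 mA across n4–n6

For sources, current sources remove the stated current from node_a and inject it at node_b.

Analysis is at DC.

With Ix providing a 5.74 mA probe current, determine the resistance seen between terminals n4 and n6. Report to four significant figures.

MNA unknowns: 7 node voltages V₁..V_7
R1: Y=0.3058 on G[6,5]
R2: Y=0.001044 on G[0,2]
R3: Y=0.7299 on G[5,3]
R4: Y=0.4132 on G[0,7]
R5: Y=0.002242 on G[0,6]
R6: Y=0.2222 on G[7,6]
R7: Y=0.01309 on G[5,7]
R8: Y=0.2488 on G[1,0]
R9: Y=0.01524 on G[5,0]
R10: Y=0.0004762 on G[4,7]
R11: Y=0.0003534 on G[1,4]
R12: Y=0.009804 on G[3,0]
R13: Y=0.3571 on G[2,6]
R14: Y=0.0001206 on G[0,1]
R15: Y=0.002469 on G[4,0]
R16: Y=0.0001152 on G[0,1]
R17: Y=0.0001938 on G[2,1]
R18: Y=0.002611 on G[7,2]
Ix: z[4]−=0.00574, z[6]+=0.00574
solve → V1=-0.002439, V2=0.03061, V3=0.02746, V4=-1.739, V5=0.02783, V6=0.03087, V7=0.009937

R_eq = 308.3 Ω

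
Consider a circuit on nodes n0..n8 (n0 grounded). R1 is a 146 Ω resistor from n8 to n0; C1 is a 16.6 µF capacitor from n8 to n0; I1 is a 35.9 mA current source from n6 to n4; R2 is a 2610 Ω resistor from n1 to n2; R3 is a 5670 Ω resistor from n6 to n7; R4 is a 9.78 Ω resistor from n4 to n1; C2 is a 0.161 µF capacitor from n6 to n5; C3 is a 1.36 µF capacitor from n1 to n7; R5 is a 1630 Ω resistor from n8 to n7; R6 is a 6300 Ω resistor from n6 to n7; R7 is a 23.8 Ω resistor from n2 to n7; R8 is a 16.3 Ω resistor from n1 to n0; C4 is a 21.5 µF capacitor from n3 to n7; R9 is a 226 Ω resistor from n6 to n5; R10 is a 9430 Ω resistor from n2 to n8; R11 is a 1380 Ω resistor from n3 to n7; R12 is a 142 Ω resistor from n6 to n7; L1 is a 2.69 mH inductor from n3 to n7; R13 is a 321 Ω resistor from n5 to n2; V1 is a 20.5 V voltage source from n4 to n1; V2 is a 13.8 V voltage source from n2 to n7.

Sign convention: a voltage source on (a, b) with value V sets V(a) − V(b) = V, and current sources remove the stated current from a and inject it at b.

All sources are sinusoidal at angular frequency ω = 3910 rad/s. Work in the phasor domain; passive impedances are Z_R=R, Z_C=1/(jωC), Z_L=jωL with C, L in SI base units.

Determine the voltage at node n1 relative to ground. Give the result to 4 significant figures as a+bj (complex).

-0.004290-0.08899j V

Apply KCL at each of the 8 non-ground nodes and solve the resulting linear system.
Node n1: branches {R2, R4, C3, R8, V1} → V_1 = -0.004290-0.08899j
Node n2: branches {R2, R7, R10, R13, V2} → V_2 = 12.22+7.592j
Node n3: branches {C4, R11, L1} → V_3 = -1.584+7.592j
Node n4: branches {I1, R4, V1} → V_4 = 20.50-0.08899j
Node n5: branches {C2, R9, R13} → V_5 = 3.398+7.182j
Node n6: branches {I1, R3, C2, R6, R9, R12} → V_6 = -2.727+7.765j
Node n7: branches {R3, C3, R5, R6, R7, C4, R11, R12, L1, V2} → V_7 = -1.584+7.592j
Node n8: branches {R1, C1, R5, R10} → V_8 = 0.08361+0.004768j
Source currents: i(V1)=-2.060+0.000j, i(V2)=-0.6133-0.005024j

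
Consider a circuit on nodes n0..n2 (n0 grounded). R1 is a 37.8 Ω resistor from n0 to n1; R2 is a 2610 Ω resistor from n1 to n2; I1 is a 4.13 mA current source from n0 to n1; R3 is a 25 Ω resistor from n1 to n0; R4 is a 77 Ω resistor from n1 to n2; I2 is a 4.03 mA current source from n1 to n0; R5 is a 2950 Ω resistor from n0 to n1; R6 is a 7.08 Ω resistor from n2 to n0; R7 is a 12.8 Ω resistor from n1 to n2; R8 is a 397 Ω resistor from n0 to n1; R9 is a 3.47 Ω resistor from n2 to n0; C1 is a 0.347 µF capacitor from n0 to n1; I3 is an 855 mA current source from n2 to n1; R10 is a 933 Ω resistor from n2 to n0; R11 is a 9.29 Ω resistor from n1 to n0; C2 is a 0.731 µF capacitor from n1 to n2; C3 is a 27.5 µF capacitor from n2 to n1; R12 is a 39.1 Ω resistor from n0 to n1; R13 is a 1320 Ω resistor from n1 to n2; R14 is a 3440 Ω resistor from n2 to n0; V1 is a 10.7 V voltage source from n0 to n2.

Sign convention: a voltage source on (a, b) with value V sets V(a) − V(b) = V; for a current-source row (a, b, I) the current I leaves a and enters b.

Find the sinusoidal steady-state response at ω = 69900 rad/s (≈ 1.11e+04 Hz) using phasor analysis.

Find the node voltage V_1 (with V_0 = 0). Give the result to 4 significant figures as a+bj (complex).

-10.35-1.462j V

Element admittances at ω=69900 rad/s:
  Y(R1) = 0.02646+0.000j S between n0,n1
  Y(R2) = 0.0003831+0.000j S between n1,n2
  I1: injects 0.00413 A into n1 (from n0)
  Y(R3) = 0.04000+0.000j S between n1,n0
  Y(R4) = 0.01299+0.000j S between n1,n2
  I2: injects 0.00403 A into n0 (from n1)
  Y(R5) = 0.0003390+0.000j S between n0,n1
  Y(R6) = 0.1412+0.000j S between n2,n0
  Y(R7) = 0.07812+0.000j S between n1,n2
  Y(R8) = 0.002519+0.000j S between n0,n1
  Y(R9) = 0.2882+0.000j S between n2,n0
  Y(C1) = 0.000+0.02426j S between n0,n1
  I3: injects 0.855 A into n1 (from n2)
  Y(R10) = 0.001072+0.000j S between n2,n0
  Y(R11) = 0.1076+0.000j S between n1,n0
  Y(C2) = 0.000+0.05110j S between n1,n2
  Y(C3) = 0.000+1.922j S between n2,n1
  Y(R12) = 0.02558+0.000j S between n0,n1
  Y(R13) = 0.0007576+0.000j S between n1,n2
  Y(R14) = 0.0002907+0.000j S between n2,n0
  V1: constraint V(n0)−V(n2) = 10.7
Assemble and solve the 3×3 MNA system:
  V(n1)=-10.35-1.462j  V(n2)=-10.70+0.000j
  i(V1)=-6.671-0.5472j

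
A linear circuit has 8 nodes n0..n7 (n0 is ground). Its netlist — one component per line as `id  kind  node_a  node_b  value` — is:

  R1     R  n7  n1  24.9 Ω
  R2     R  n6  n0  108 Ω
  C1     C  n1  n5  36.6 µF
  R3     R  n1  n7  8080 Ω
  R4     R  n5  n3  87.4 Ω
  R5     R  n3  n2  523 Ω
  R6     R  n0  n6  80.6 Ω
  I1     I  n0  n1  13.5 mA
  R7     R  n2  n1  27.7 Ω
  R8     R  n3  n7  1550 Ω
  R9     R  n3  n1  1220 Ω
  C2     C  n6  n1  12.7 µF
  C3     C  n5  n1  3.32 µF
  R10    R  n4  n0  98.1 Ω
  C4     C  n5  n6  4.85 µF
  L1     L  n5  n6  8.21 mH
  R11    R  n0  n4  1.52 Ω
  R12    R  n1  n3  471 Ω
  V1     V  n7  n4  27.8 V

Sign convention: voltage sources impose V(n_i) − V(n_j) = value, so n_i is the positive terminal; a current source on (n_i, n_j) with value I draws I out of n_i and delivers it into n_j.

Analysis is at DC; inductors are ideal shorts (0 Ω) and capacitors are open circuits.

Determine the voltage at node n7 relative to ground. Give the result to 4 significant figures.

MNA unknowns: 7 node voltages V₁..V_7 plus 2 source currents (L1, V1)
R1: Y=0.04016 on G[7,1]
R2: Y=0.009259 on G[6,0]
C1: Y=0.000 on G[1,5]
R3: Y=0.0001238 on G[1,7]
R4: Y=0.01144 on G[5,3]
R5: Y=0.001912 on G[3,2]
R6: Y=0.01241 on G[0,6]
I1: z[0]−=0.0135, z[1]+=0.0135
R7: Y=0.03610 on G[2,1]
R8: Y=0.0006452 on G[3,7]
R9: Y=0.0008197 on G[3,1]
C2: Y=0.000 on G[6,1]
C3: Y=0.000 on G[5,1]
R10: Y=0.01019 on G[4,0]
C4: Y=0.000 on G[5,6]
L1: row V5−V6=0, i_L1 at 5,6
R11: Y=0.6579 on G[0,4]
R12: Y=0.002123 on G[1,3]
V1: row V7−V4=27.8, i_V1 at 7,4
solve → V1=26.24, V2=25.48, V3=11.07, V4=-0.1039, V5=3.826, V6=3.826, V7=27.70
aux → i_L1=0.08290, i_V1=-0.06940

27.70 V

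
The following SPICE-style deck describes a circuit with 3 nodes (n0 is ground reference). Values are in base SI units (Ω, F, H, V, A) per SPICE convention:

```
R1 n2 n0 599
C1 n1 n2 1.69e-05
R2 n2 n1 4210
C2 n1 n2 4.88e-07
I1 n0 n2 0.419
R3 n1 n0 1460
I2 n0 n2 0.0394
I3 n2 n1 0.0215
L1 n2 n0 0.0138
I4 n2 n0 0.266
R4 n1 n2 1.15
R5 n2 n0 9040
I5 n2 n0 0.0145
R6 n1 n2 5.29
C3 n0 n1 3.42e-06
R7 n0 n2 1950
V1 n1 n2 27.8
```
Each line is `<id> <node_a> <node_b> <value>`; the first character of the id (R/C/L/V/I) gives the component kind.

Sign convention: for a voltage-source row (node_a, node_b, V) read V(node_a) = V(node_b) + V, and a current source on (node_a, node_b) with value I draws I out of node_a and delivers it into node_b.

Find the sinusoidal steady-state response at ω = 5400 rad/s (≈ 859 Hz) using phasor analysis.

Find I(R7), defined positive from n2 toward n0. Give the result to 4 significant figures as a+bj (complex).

-0.03163-0.03479j A

MNA unknowns: 2 node voltages V₁..V_2 plus 1 source current (V1)
R1: Y=0.001669+0.000j on G[2,0]
C1: Y=0.000+0.09126j on G[1,2]
R2: Y=0.0002375+0.000j on G[2,1]
C2: Y=0.000+0.002635j on G[1,2]
I1: z[0]−=0.419, z[2]+=0.419
R3: Y=0.0006849+0.000j on G[1,0]
I2: z[0]−=0.0394, z[2]+=0.0394
I3: z[2]−=0.0215, z[1]+=0.0215
L1: Y=0.000-0.01342j on G[2,0]
I4: z[2]−=0.266, z[0]+=0.266
R4: Y=0.8696+0.000j on G[1,2]
R5: Y=0.0001106+0.000j on G[2,0]
I5: z[2]−=0.0145, z[0]+=0.0145
R6: Y=0.1890+0.000j on G[1,2]
C3: Y=0.000+0.01847j on G[0,1]
R7: Y=0.0005128+0.000j on G[0,2]
V1: row V1−V2=27.8, i_V1 at 1,2
solve → V1=-33.88-67.84j, V2=-61.68-67.84j
aux → i_V1=-30.64-1.938j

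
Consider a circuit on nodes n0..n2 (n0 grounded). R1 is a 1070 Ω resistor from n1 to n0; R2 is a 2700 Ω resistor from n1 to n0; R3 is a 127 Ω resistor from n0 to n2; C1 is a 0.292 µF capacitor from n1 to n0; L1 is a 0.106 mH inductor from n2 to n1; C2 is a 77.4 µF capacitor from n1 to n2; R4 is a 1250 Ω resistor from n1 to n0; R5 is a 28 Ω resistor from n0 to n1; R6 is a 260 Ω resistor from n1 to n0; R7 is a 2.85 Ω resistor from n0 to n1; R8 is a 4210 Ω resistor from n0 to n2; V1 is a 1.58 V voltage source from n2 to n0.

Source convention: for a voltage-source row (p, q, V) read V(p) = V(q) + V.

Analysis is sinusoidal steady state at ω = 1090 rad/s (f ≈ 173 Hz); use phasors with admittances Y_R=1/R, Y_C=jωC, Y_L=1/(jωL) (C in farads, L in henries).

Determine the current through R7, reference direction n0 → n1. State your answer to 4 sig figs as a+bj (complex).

Apply KCL at each of the 2 non-ground nodes and solve the resulting linear system.
Node n1: branches {R1, R2, C1, L1, C2, R4, R5, R6, R7} → V_1 = 1.577-0.07222j
Node n2: branches {R3, L1, C2, R8, V1} → V_2 = 1.580+0.000j
Source currents: i(V1)=-0.6318+0.02785j

-0.5532+0.02534j A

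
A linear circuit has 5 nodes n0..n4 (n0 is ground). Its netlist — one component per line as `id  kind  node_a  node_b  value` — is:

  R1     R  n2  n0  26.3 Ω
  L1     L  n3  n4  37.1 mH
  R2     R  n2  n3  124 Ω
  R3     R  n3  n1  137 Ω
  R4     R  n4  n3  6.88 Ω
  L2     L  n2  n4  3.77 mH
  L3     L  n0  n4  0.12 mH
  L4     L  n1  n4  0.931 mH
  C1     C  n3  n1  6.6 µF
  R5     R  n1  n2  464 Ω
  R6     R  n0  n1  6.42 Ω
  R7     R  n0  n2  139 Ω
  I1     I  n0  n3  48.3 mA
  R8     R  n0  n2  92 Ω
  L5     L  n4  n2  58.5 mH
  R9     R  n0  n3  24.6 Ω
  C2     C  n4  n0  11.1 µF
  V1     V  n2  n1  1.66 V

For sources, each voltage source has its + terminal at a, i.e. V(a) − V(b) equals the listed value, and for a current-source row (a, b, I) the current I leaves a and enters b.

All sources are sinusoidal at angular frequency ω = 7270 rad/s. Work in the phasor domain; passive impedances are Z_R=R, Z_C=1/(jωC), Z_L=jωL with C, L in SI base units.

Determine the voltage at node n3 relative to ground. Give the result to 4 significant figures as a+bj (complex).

0.2375-0.1259j V

MNA unknowns: 4 node voltages V₁..V_4 plus 1 source current (V1)
R1: Y=0.03802+0.000j on G[2,0]
L1: Y=0.000-0.003708j on G[3,4]
R2: Y=0.008065+0.000j on G[2,3]
R3: Y=0.007299+0.000j on G[3,1]
R4: Y=0.1453+0.000j on G[4,3]
L2: Y=0.000-0.03649j on G[2,4]
L3: Y=0.000-1.146j on G[0,4]
L4: Y=0.000-0.1477j on G[1,4]
C1: Y=0.000+0.04798j on G[3,1]
R5: Y=0.002155+0.000j on G[1,2]
R6: Y=0.1558+0.000j on G[0,1]
R7: Y=0.007194+0.000j on G[0,2]
I1: z[0]−=0.0483, z[3]+=0.0483
R8: Y=0.01087+0.000j on G[0,2]
L5: Y=0.000-0.002351j on G[4,2]
R9: Y=0.04065+0.000j on G[0,3]
C2: Y=0.000+0.08070j on G[4,0]
V1: row V2−V1=1.66, i_V1 at 2,1
solve → V1=-0.4320+0.05658j, V2=1.228+0.05658j, V3=0.2375-0.1259j, V4=0.006447+0.03478j
aux → i_V1=-0.08129+0.04280j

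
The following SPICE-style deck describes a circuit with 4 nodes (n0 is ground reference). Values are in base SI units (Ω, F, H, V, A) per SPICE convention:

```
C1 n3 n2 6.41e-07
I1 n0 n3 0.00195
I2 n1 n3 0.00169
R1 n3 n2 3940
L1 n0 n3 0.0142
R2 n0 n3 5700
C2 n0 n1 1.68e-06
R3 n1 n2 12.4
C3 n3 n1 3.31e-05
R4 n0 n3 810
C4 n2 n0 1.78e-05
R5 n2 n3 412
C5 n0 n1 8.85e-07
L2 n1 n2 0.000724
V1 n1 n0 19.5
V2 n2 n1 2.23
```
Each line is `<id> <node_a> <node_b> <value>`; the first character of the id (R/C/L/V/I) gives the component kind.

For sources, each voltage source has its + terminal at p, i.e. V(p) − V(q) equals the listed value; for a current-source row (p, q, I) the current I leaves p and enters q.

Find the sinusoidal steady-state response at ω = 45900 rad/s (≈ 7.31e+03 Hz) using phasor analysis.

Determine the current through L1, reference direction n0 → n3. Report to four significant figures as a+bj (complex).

MNA unknowns: 3 node voltages V₁..V_3 plus 2 source currents (V1, V2)
C1: Y=0.000+0.02942j on G[3,2]
I1: z[0]−=0.00195, z[3]+=0.00195
I2: z[1]−=0.00169, z[3]+=0.00169
R1: Y=0.0002538+0.000j on G[3,2]
L1: Y=0.000-0.001534j on G[0,3]
R2: Y=0.0001754+0.000j on G[0,3]
C2: Y=0.000+0.07711j on G[0,1]
R3: Y=0.08065+0.000j on G[1,2]
C3: Y=0.000+1.519j on G[3,1]
R4: Y=0.001235+0.000j on G[0,3]
C4: Y=0.000+0.8170j on G[2,0]
R5: Y=0.002427+0.000j on G[2,3]
C5: Y=0.000+0.04062j on G[0,1]
L2: Y=0.000-0.03009j on G[1,2]
V1: row V1−V0=19.5, i_V1 at 1,0
V2: row V2−V1=2.23, i_V2 at 2,1
solve → V1=19.50+0.000j, V2=21.73+0.000j, V3=19.56+0.01172j
aux → i_V1=-0.02565-20.02j, i_V2=-0.1860-17.75j

-1.798e-05+0.03001j A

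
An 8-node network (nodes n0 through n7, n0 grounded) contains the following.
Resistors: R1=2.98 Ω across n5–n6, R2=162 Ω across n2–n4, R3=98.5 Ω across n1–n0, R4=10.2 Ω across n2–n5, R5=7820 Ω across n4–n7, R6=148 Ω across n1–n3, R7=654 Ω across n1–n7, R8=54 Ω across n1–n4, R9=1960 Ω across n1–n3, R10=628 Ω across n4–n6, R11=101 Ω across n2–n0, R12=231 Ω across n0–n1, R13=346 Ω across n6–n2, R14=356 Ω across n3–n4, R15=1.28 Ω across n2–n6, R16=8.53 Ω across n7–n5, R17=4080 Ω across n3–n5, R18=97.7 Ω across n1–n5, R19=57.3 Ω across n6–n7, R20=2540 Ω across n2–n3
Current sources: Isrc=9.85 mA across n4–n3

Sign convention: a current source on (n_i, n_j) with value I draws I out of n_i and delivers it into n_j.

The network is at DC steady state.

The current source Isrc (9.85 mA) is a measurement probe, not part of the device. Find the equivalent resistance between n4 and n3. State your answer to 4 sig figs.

MNA unknowns: 7 node voltages V₁..V_7
R1: Y=0.3356 on G[5,6]
R2: Y=0.006173 on G[2,4]
R3: Y=0.01015 on G[1,0]
R4: Y=0.09804 on G[2,5]
R5: Y=0.0001279 on G[4,7]
R6: Y=0.006757 on G[1,3]
R7: Y=0.001529 on G[1,7]
R8: Y=0.01852 on G[1,4]
R9: Y=0.0005102 on G[1,3]
R10: Y=0.001592 on G[4,6]
R11: Y=0.009901 on G[2,0]
R12: Y=0.004329 on G[0,1]
R13: Y=0.002890 on G[6,2]
R14: Y=0.002809 on G[3,4]
R15: Y=0.7812 on G[2,6]
R16: Y=0.1172 on G[7,5]
R17: Y=0.0002451 on G[3,5]
R18: Y=0.01024 on G[1,5]
R19: Y=0.01745 on G[6,7]
R20: Y=0.0003937 on G[2,3]
Isrc: z[4]−=0.00985, z[3]+=0.00985
solve → V1=0.02551, V2=-0.03730, V3=0.8696, V4=-0.2474, V5=-0.03497, V6=-0.03687, V7=-0.03473

R_eq = 113.4 Ω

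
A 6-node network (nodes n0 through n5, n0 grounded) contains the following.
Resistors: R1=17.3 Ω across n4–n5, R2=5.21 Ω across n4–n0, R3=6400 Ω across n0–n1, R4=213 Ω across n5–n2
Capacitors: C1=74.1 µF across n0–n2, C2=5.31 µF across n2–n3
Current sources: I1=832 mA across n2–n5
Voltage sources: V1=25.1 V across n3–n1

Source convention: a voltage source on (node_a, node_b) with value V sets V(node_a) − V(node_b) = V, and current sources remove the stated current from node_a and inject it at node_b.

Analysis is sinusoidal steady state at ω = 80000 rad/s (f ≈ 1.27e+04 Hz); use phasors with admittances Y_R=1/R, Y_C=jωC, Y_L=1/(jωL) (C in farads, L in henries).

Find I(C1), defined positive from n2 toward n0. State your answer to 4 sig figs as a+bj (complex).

Element admittances at ω=80000 rad/s:
  Y(R1) = 0.05780+0.000j S between n4,n5
  Y(C1) = 0.000+5.928j S between n0,n2
  Y(R2) = 0.1919+0.000j S between n4,n0
  Y(C2) = 0.000+0.4248j S between n2,n3
  I1: injects 0.832 A into n5 (from n2)
  Y(R3) = 0.0001563+0.000j S between n0,n1
  Y(R4) = 0.004695+0.000j S between n5,n2
  V1: constraint V(n3)−V(n1) = 25.1
Assemble and solve the 6×6 MNA system:
  V(n1)=-25.10+0.1170j  V(n2)=-9.353e-05+0.1263j  V(n3)=-0.0001366+0.1170j  V(n4)=3.920+0.002793j  V(n5)=16.94+0.01207j
  i(V1)=-0.003922+1.829e-05j

-0.7486-0.0005545j A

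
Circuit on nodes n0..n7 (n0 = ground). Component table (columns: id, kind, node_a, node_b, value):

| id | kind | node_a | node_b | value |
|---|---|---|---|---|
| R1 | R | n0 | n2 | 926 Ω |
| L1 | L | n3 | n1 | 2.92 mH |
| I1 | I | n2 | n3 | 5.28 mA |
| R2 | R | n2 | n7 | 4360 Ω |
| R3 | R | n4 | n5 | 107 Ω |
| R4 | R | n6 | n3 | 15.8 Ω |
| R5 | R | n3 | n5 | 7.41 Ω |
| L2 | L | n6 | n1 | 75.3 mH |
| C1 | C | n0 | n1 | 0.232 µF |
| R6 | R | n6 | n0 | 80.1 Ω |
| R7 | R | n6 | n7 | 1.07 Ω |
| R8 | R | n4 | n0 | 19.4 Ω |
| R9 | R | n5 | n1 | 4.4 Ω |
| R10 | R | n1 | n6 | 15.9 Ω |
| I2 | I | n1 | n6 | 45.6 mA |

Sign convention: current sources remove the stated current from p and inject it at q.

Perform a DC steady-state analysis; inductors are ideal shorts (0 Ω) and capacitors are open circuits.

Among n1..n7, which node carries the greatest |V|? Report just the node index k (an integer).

MNA unknowns: 7 node voltages V₁..V_7 plus 2 source currents (L1, L2)
R1: Y=0.001080 on G[0,2]
L1: row V3−V1=0, i_L1 at 3,1
I1: z[2]−=0.00528, z[3]+=0.00528
R2: Y=0.0002294 on G[2,7]
R3: Y=0.009346 on G[4,5]
R4: Y=0.06329 on G[6,3]
R5: Y=0.1350 on G[3,5]
L2: row V6−V1=0, i_L2 at 6,1
C1: Y=0.000 on G[0,1]
R6: Y=0.01248 on G[6,0]
R7: Y=0.9346 on G[6,7]
R8: Y=0.05155 on G[4,0]
R9: Y=0.2273 on G[5,1]
R10: Y=0.06289 on G[1,6]
I2: z[1]−=0.0456, z[6]+=0.0456
solve → V1=0.2133, V2=-3.996, V3=0.2133, V4=0.03204, V5=0.2088, V6=0.2133, V7=0.2123
aux → i_L1=0.004665, i_L2=0.04197

2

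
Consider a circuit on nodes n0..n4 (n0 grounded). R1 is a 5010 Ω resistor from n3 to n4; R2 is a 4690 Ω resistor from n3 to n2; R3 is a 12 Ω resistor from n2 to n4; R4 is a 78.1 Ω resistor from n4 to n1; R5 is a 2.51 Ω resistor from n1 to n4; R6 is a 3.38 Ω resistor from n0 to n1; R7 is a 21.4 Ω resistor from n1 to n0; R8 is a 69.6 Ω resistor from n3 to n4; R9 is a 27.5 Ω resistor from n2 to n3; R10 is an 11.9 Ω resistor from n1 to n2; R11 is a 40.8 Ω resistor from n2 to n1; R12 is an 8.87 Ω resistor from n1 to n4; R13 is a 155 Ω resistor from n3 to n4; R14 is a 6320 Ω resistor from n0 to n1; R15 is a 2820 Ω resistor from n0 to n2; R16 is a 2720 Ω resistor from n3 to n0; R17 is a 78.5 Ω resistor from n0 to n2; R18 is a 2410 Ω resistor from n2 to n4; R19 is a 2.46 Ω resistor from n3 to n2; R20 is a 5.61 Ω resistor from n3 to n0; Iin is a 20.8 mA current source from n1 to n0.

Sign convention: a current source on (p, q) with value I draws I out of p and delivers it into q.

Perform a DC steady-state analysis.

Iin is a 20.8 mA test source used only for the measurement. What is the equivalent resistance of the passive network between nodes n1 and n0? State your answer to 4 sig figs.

MNA unknowns: 4 node voltages V₁..V_4
R1: Y=0.0001996 on G[3,4]
R2: Y=0.0002132 on G[3,2]
R3: Y=0.08333 on G[2,4]
R4: Y=0.01280 on G[4,1]
R5: Y=0.3984 on G[1,4]
R6: Y=0.2959 on G[0,1]
R7: Y=0.04673 on G[1,0]
R8: Y=0.01437 on G[3,4]
R9: Y=0.03636 on G[2,3]
R10: Y=0.08403 on G[1,2]
R11: Y=0.02451 on G[2,1]
R12: Y=0.1127 on G[1,4]
R13: Y=0.006452 on G[3,4]
R14: Y=0.0001582 on G[0,1]
R15: Y=0.0003546 on G[0,2]
R16: Y=0.0003676 on G[3,0]
R17: Y=0.01274 on G[0,2]
R18: Y=0.0004149 on G[2,4]
R19: Y=0.4065 on G[3,2]
R20: Y=0.1783 on G[3,0]
Iin: z[1]−=0.0208, z[0]+=0.0208
solve → V1=-0.04867, V2=-0.02830, V3=-0.02098, V4=-0.04503

R_eq = 2.340 Ω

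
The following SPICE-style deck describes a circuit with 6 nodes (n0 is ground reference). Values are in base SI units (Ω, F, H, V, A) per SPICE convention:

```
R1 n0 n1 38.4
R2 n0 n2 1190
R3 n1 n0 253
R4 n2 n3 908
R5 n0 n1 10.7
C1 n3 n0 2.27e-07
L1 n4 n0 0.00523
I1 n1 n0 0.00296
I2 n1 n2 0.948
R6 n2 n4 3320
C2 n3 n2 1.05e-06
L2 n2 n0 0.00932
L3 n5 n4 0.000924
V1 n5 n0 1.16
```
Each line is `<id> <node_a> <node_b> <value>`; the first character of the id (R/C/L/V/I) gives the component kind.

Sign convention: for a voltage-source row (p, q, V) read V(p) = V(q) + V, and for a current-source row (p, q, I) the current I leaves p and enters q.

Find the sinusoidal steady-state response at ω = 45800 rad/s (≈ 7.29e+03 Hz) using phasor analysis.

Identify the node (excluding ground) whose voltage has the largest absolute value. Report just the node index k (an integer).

2

MNA unknowns: 5 node voltages V₁..V_5 plus 1 source current (V1)
R1: Y=0.02604+0.000j on G[0,1]
R2: Y=0.0008403+0.000j on G[0,2]
R3: Y=0.003953+0.000j on G[1,0]
R4: Y=0.001101+0.000j on G[2,3]
R5: Y=0.09346+0.000j on G[0,1]
C1: Y=0.000+0.01040j on G[3,0]
L1: Y=0.000-0.004175j on G[4,0]
I1: z[1]−=0.00296, z[0]+=0.00296
I2: z[1]−=0.948, z[2]+=0.948
R6: Y=0.0003012+0.000j on G[2,4]
C2: Y=0.000+0.04809j on G[3,2]
L2: Y=0.000-0.002343j on G[2,0]
L3: Y=0.000-0.02363j on G[5,4]
V1: row V5−V0=1.16, i_V1 at 5,0
solve → V1=-7.703+0.000j, V2=27.98-147.6j, V3=22.52-121.4j, V4=2.587+0.2751j, V5=1.160+0.000j
aux → i_V1=0.006501-0.03373j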